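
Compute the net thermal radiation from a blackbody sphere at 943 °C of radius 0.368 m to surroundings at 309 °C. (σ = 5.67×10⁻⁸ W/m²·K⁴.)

Q ≈ 2.00×10^5 W

A = 4πr² = 4π × (0.368)² = 1.70 m².
Convert: 943 °C = 1216 K; 309 °C = 582 K.
Q = σA(T⁴ − T_s⁴). T⁴ − T_s⁴ = (1216)⁴ − (582)⁴ = 2.19×10^12 − 1.15×10^11 = 2.07×10^12 K⁴.
Q = 5.67×10⁻⁸ × 1.70 × 2.07×10^12 = 2.00×10^5 W.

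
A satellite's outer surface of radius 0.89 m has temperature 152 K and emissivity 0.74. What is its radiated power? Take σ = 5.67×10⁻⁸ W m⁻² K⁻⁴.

P ≈ 223 W

A = 4πr² = 4π × (0.89)² = 9.95 m².
Stefan–Boltzmann: P = εσAT⁴ = 0.74 × 5.67×10⁻⁸ × 9.95 × (152)⁴ = 0.74 × 5.67×10⁻⁸ × 9.95 × 5.34×10^8.
P = 223 W.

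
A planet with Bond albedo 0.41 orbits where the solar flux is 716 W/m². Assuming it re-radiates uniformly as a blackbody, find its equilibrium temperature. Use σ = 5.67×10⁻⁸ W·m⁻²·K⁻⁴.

Power absorbed = (1−a)S·πR²; power emitted = 4πR²σT⁴. Equating and cancelling πR²:
T = ((1−a)S / 4σ)^(1/4) = (422 / (4 × 5.67×10⁻⁸))^(1/4) = (1.86×10^9)^(1/4).
T = 208 K.

T ≈ 208 K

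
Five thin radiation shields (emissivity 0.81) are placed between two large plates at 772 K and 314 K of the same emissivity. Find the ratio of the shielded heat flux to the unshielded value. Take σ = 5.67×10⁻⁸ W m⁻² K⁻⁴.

With N identical shields there are N+1 = 6 gaps in series, each with the same radiative resistance, so the flux falls to 1/(N+1) of its unshielded value.

ratio ≈ 0.167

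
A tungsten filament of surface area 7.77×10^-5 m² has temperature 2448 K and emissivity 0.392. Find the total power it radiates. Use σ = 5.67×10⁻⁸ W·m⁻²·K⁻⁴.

P = εσAT⁴ = 0.392 × 5.67×10⁻⁸ × 7.77×10^-5 × (2448)⁴ = 0.392 × 5.67×10⁻⁸ × 7.77×10^-5 × 3.59×10^13.
P = 62.0 W.

P ≈ 62.0 W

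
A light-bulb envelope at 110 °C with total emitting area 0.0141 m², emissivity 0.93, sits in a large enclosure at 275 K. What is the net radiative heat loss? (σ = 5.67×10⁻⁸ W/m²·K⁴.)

Q ≈ 11.7 W

Convert: 110 °C = 383 K.
Q = εσA(T⁴ − T_s⁴). T⁴ − T_s⁴ = (383)⁴ − (275)⁴ = 2.15×10^10 − 5.72×10^9 = 1.58×10^10 K⁴.
Q = 0.93 × 5.67×10⁻⁸ × 0.0141 × 1.58×10^10 = 11.7 W.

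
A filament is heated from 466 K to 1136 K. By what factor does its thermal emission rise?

P ∝ T⁴, so the ratio is (1136/466)⁴ = (2.438)⁴ = 35.3.

ratio ≈ 35.3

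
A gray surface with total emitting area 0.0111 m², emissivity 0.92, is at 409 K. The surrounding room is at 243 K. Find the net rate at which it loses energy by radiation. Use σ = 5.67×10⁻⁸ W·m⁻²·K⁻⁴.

Q = εσA(T⁴ − T_s⁴). T⁴ − T_s⁴ = (409)⁴ − (243)⁴ = 2.80×10^10 − 3.49×10^9 = 2.45×10^10 K⁴.
Q = 0.92 × 5.67×10⁻⁸ × 0.0111 × 2.45×10^10 = 14.2 W.

Q ≈ 14.2 W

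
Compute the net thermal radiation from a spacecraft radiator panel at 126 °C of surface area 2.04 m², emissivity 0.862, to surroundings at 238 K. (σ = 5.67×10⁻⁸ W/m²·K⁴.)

Convert: 126 °C = 399 K.
Q = εσA(T⁴ − T_s⁴). T⁴ − T_s⁴ = (399)⁴ − (238)⁴ = 2.53×10^10 − 3.21×10^9 = 2.21×10^10 K⁴.
Q = 0.862 × 5.67×10⁻⁸ × 2.04 × 2.21×10^10 = 2210 W.

Q ≈ 2210 W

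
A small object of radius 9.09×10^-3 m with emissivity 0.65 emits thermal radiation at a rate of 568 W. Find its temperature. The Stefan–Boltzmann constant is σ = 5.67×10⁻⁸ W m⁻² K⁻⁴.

A = 4πr² = 4π × (9.09×10^-3)² = 1.04×10^-3 m².
From P = εσAT⁴, T = (P / εσA)^(1/4) = (568 / (0.65 × 5.67×10⁻⁸ × 1.04×10^-3))^(1/4).
T = (1.48×10^13)^(1/4) = 1960 K.

T ≈ 1960 K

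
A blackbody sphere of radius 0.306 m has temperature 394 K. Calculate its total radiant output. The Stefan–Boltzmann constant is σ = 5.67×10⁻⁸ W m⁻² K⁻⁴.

A = 4πr² = 4π × (0.306)² = 1.18 m².
P = σAT⁴ = 5.67×10⁻⁸ × 1.18 × (394)⁴ = 5.67×10⁻⁸ × 1.18 × 2.41×10^10.
P = 1610 W.

P ≈ 1610 W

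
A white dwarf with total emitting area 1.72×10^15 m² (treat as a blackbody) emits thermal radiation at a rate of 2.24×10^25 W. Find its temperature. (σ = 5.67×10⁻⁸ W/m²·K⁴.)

From P = σAT⁴, T = (P / σA)^(1/4) = (2.24×10^25 / (5.67×10⁻⁸ × 1.72×10^15))^(1/4).
T = (2.30×10^17)^(1/4) = 21900 K.

T ≈ 21900 K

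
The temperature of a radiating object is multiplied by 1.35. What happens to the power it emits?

P ∝ T⁴, so the power scales as (1.35)⁴ = 3.32.

factor ≈ 3.32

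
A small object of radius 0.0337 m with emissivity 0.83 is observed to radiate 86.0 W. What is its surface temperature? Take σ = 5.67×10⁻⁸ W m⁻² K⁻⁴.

A = 4πr² = 4π × (0.0337)² = 0.0143 m².
From P = εσAT⁴, T = (P / εσA)^(1/4) = (86.0 / (0.83 × 5.67×10⁻⁸ × 0.0143))^(1/4).
T = (1.28×10^11)^(1/4) = 598 K.

T ≈ 598 K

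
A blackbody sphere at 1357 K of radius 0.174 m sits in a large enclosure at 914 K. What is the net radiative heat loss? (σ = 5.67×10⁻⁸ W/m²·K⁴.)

A = 4πr² = 4π × (0.174)² = 0.380 m².
Q = σA(T⁴ − T_s⁴). T⁴ − T_s⁴ = (1357)⁴ − (914)⁴ = 3.39×10^12 − 6.98×10^11 = 2.69×10^12 K⁴.
Q = 5.67×10⁻⁸ × 0.380 × 2.69×10^12 = 58100 W.

Q ≈ 58100 W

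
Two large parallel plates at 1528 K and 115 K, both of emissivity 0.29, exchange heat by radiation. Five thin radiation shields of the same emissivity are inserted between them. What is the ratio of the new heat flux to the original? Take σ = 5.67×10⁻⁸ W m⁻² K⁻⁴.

With N identical shields there are N+1 = 6 gaps in series, each with the same radiative resistance, so the flux falls to 1/(N+1) of its unshielded value.

ratio ≈ 0.167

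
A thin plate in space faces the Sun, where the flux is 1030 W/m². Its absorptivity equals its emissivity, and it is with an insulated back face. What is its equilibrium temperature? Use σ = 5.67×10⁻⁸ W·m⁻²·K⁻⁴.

Absorbed flux αS = emitted flux εσT⁴ (one radiating face); with α = ε, T = (S/σ)^(1/4).
T = (1030 / 5.67×10⁻⁸)^(1/4) = (1.82×10^10)^(1/4).
T = 367 K.

T ≈ 367 K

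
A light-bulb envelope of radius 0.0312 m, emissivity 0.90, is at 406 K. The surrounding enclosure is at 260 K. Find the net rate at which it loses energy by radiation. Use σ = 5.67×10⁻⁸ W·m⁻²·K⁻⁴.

Q ≈ 14.1 W

A = 4πr² = 4π × (0.0312)² = 0.0122 m².
Q = εσA(T⁴ − T_s⁴). T⁴ − T_s⁴ = (406)⁴ − (260)⁴ = 2.72×10^10 − 4.57×10^9 = 2.26×10^10 K⁴.
Q = 0.90 × 5.67×10⁻⁸ × 0.0122 × 2.26×10^10 = 14.1 W.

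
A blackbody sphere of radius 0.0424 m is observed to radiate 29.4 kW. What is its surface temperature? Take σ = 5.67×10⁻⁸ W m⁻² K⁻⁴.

A = 4πr² = 4π × (0.0424)² = 0.0226 m².
From P = σAT⁴, T = (P / σA)^(1/4) = (29400 / (5.67×10⁻⁸ × 0.0226))^(1/4).
T = (2.30×10^13)^(1/4) = 2190 K.

T ≈ 2190 K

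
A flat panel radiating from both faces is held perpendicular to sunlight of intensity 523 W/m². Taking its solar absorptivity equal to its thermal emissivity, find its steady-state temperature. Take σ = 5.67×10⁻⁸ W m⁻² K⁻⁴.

Absorbed flux αS = emitted flux 2εσT⁴ per unit area; with α = ε this gives T = (S/2σ)^(1/4).
T = (523 / (2 × 5.67×10⁻⁸))^(1/4) = (4.61×10^9)^(1/4).
T = 261 K.

T ≈ 261 K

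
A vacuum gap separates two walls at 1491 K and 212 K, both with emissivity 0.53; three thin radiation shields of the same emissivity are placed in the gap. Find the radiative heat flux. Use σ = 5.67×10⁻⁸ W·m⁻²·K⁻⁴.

Each of the 4 gaps contributes resistance (2/ε − 1) = 2/0.53 − 1 = 2.774; total = 11.09.
q = σ(T₁⁴ − T₂⁴) / 11.09 = 5.67×10⁻⁸ × 4.94×10^12 / 11.09 = 25200 W/m².

q ≈ 25200 W/m²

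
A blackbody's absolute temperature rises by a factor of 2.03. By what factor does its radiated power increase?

factor ≈ 17.0

P ∝ T⁴, so the power scales as (2.03)⁴ = 17.0.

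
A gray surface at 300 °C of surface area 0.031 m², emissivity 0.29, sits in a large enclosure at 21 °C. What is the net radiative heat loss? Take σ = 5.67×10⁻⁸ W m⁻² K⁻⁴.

Convert: 300 °C = 573 K; 21 °C = 294 K.
Q = εσA(T⁴ − T_s⁴). T⁴ − T_s⁴ = (573)⁴ − (294)⁴ = 1.08×10^11 − 7.47×10^9 = 1.00×10^11 K⁴.
Q = 0.29 × 5.67×10⁻⁸ × 0.0310 × 1.00×10^11 = 51.1 W.

Q ≈ 51.1 W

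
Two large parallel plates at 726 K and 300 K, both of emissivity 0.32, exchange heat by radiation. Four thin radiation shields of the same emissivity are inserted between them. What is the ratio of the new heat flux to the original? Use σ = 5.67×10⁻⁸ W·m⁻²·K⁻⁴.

ratio ≈ 0.200

With N identical shields there are N+1 = 5 gaps in series, each with the same radiative resistance, so the flux falls to 1/(N+1) of its unshielded value.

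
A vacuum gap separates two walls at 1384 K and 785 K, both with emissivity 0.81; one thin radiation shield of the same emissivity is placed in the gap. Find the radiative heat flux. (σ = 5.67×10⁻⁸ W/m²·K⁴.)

Each of the 2 gaps contributes resistance (2/ε − 1) = 2/0.81 − 1 = 1.469; total = 2.938.
q = σ(T₁⁴ − T₂⁴) / 2.938 = 5.67×10⁻⁸ × 3.29×10^12 / 2.938 = 63500 W/m².

q ≈ 63500 W/m²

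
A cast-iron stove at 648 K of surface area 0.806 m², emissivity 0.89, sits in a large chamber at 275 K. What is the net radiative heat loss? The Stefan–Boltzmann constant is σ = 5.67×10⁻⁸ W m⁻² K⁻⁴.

Q = εσA(T⁴ − T_s⁴). T⁴ − T_s⁴ = (648)⁴ − (275)⁴ = 1.76×10^11 − 5.72×10^9 = 1.71×10^11 K⁴.
Q = 0.89 × 5.67×10⁻⁸ × 0.806 × 1.71×10^11 = 6940 W.

Q ≈ 6940 W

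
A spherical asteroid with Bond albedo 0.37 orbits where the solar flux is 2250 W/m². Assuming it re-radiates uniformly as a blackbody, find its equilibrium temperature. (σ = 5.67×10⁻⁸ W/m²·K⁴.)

T ≈ 281 K

Power absorbed = (1−a)S·πR²; power emitted = 4πR²σT⁴. Equating and cancelling πR²:
T = ((1−a)S / 4σ)^(1/4) = (1420 / (4 × 5.67×10⁻⁸))^(1/4) = (6.25×10^9)^(1/4).
T = 281 K.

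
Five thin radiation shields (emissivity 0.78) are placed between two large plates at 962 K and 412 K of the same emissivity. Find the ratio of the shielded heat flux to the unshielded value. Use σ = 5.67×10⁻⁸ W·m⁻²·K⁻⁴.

ratio ≈ 0.167

With N identical shields there are N+1 = 6 gaps in series, each with the same radiative resistance, so the flux falls to 1/(N+1) of its unshielded value.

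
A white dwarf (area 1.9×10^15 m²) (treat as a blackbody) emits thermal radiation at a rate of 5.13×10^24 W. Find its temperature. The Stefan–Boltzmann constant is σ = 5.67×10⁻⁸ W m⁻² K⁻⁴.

T ≈ 14800 K

From P = σAT⁴, T = (P / σA)^(1/4) = (5.13×10^24 / (5.67×10⁻⁸ × 1.90×10^15))^(1/4).
T = (4.76×10^16)^(1/4) = 14800 K.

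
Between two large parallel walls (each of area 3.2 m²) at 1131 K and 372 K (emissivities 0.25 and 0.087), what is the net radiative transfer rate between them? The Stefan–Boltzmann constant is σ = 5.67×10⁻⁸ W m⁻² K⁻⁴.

For two large parallel gray plates, q = σ(T₁⁴ − T₂⁴) / (1/ε₁ + 1/ε₂ − 1).
1/ε₁ + 1/ε₂ − 1 = 1/0.25 + 1/0.087 − 1 = 14.49.
T₁⁴ − T₂⁴ = 1.64×10^12 − 1.92×10^10 = 1.62×10^12 K⁴.
q = 5.67×10⁻⁸ × 1.62×10^12 / 14.49 = 6330 W/m².
Q = q·A = 6330 × 3.2 = 20200 W.

Q ≈ 20200 W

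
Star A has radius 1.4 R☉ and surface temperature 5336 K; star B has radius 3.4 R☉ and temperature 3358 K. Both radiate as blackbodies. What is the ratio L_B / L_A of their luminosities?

L_B/L_A ≈ 0.925

L = 4πR²σT⁴ ∝ R²T⁴, so L_B/L_A = (3.4/1.4)² × (3358/5336)⁴ = 5.90 × 0.157 = 0.925.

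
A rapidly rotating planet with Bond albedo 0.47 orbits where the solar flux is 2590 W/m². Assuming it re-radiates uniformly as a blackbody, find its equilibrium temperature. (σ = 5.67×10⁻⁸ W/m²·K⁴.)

Power absorbed = (1−a)S·πR²; power emitted = 4πR²σT⁴. Equating and cancelling πR²:
T = ((1−a)S / 4σ)^(1/4) = (1370 / (4 × 5.67×10⁻⁸))^(1/4) = (6.05×10^9)^(1/4).
T = 279 K.

T ≈ 279 K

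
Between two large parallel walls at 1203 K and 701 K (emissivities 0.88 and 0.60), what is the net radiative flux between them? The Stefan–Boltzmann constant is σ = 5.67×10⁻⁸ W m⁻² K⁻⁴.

q ≈ 58300 W/m²

For two large parallel gray plates, q = σ(T₁⁴ − T₂⁴) / (1/ε₁ + 1/ε₂ − 1).
1/ε₁ + 1/ε₂ − 1 = 1/0.88 + 1/0.60 − 1 = 1.803.
T₁⁴ − T₂⁴ = 2.09×10^12 − 2.41×10^11 = 1.85×10^12 K⁴.
q = 5.67×10⁻⁸ × 1.85×10^12 / 1.803 = 58300 W/m².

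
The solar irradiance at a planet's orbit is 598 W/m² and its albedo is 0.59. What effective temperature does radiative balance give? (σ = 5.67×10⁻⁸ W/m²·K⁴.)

Power absorbed = (1−a)S·πR²; power emitted = 4πR²σT⁴. Equating and cancelling πR²:
T = ((1−a)S / 4σ)^(1/4) = (245 / (4 × 5.67×10⁻⁸))^(1/4) = (1.08×10^9)^(1/4).
T = 181 K.

T ≈ 181 K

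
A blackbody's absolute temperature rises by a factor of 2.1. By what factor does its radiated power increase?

P ∝ T⁴, so the power scales as (2.1)⁴ = 19.4.

factor ≈ 19.4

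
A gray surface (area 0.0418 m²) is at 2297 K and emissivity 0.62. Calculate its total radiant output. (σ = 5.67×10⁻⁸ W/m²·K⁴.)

P ≈ 40900 W

Stefan–Boltzmann: P = εσAT⁴ = 0.62 × 5.67×10⁻⁸ × 0.0418 × (2297)⁴ = 0.62 × 5.67×10⁻⁸ × 0.0418 × 2.78×10^13.
P = 40900 W.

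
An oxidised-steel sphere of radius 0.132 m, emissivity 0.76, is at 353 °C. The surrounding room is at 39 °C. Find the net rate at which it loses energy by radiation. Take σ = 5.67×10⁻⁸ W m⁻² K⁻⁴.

Q ≈ 1360 W

A = 4πr² = 4π × (0.132)² = 0.219 m².
Convert: 353 °C = 626 K; 39 °C = 312 K.
Q = εσA(T⁴ − T_s⁴). T⁴ − T_s⁴ = (626)⁴ − (312)⁴ = 1.54×10^11 − 9.48×10^9 = 1.44×10^11 K⁴.
Q = 0.76 × 5.67×10⁻⁸ × 0.219 × 1.44×10^11 = 1360 W.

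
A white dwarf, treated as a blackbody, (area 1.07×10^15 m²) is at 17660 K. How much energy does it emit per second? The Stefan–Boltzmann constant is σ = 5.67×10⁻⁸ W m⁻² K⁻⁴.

P ≈ 5.90×10^24 W

P = σAT⁴ = 5.67×10⁻⁸ × 1.07×10^15 × (17660)⁴ = 5.67×10⁻⁸ × 1.07×10^15 × 9.73×10^16.
P = 5.90×10^24 W.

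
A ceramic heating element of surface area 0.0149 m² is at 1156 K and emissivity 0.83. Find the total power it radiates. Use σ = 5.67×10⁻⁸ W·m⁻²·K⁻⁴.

Stefan–Boltzmann: P = εσAT⁴ = 0.83 × 5.67×10⁻⁸ × 0.0149 × (1156)⁴ = 0.83 × 5.67×10⁻⁸ × 0.0149 × 1.79×10^12.
P = 1250 W.

P ≈ 1250 W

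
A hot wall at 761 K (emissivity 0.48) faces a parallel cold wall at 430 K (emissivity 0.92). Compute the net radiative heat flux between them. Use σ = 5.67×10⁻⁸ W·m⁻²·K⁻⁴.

For two large parallel gray plates, q = σ(T₁⁴ − T₂⁴) / (1/ε₁ + 1/ε₂ − 1).
1/ε₁ + 1/ε₂ − 1 = 1/0.48 + 1/0.92 − 1 = 2.170.
T₁⁴ − T₂⁴ = 3.35×10^11 − 3.42×10^10 = 3.01×10^11 K⁴.
q = 5.67×10⁻⁸ × 3.01×10^11 / 2.170 = 7870 W/m².

q ≈ 7870 W/m²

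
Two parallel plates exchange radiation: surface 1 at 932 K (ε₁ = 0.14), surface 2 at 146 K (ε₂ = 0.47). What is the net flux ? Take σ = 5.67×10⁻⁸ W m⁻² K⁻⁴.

q ≈ 5170 W/m²

For two large parallel gray plates, q = σ(T₁⁴ − T₂⁴) / (1/ε₁ + 1/ε₂ − 1).
1/ε₁ + 1/ε₂ − 1 = 1/0.14 + 1/0.47 − 1 = 8.271.
T₁⁴ − T₂⁴ = 7.55×10^11 − 4.54×10^8 = 7.54×10^11 K⁴.
q = 5.67×10⁻⁸ × 7.54×10^11 / 8.271 = 5170 W/m².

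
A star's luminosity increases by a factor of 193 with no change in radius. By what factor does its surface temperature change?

factor ≈ 3.73

P ∝ T⁴ ⇒ T ∝ P^(1/4), so T scales by (193)^(1/4) = 3.73.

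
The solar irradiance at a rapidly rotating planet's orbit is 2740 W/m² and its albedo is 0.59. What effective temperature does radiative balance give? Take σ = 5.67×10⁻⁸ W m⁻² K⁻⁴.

T ≈ 265 K

Power absorbed = (1−a)S·πR²; power emitted = 4πR²σT⁴. Equating and cancelling πR²:
T = ((1−a)S / 4σ)^(1/4) = (1120 / (4 × 5.67×10⁻⁸))^(1/4) = (4.95×10^9)^(1/4).
T = 265 K.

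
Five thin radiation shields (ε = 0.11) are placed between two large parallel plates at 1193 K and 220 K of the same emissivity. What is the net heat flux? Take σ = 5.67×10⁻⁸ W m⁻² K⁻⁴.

q ≈ 1110 W/m²

Each of the 6 gaps contributes resistance (2/ε − 1) = 2/0.11 − 1 = 17.18; total = 103.1.
q = σ(T₁⁴ − T₂⁴) / 103.1 = 5.67×10⁻⁸ × 2.02×10^12 / 103.1 = 1110 W/m².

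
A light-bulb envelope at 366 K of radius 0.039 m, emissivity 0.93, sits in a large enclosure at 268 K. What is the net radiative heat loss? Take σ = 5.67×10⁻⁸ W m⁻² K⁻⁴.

A = 4πr² = 4π × (0.039)² = 0.0191 m².
Q = εσA(T⁴ − T_s⁴). T⁴ − T_s⁴ = (366)⁴ − (268)⁴ = 1.79×10^10 − 5.16×10^9 = 1.28×10^10 K⁴.
Q = 0.93 × 5.67×10⁻⁸ × 0.0191 × 1.28×10^10 = 12.9 W.

Q ≈ 12.9 W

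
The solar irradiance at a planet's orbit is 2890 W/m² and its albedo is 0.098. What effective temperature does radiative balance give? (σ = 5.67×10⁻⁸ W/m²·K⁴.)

T ≈ 327 K

Power absorbed = (1−a)S·πR²; power emitted = 4πR²σT⁴. Equating and cancelling πR²:
T = ((1−a)S / 4σ)^(1/4) = (2610 / (4 × 5.67×10⁻⁸))^(1/4) = (1.15×10^10)^(1/4).
T = 327 K.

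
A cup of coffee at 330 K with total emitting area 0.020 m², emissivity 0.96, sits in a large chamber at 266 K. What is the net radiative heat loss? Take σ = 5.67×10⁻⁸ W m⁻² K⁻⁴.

Q ≈ 7.46 W

Q = εσA(T⁴ − T_s⁴). T⁴ − T_s⁴ = (330)⁴ − (266)⁴ = 1.19×10^10 − 5.01×10^9 = 6.85×10^9 K⁴.
Q = 0.96 × 5.67×10⁻⁸ × 0.0200 × 6.85×10^9 = 7.46 W.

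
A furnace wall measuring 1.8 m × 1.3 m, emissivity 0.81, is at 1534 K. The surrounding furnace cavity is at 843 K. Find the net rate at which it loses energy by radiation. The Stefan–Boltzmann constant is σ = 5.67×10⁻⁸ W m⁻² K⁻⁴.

A = 1.8 × 1.3 = 2.34 m².
Q = εσA(T⁴ − T_s⁴). T⁴ − T_s⁴ = (1534)⁴ − (843)⁴ = 5.54×10^12 − 5.05×10^11 = 5.03×10^12 K⁴.
Q = 0.81 × 5.67×10⁻⁸ × 2.34 × 5.03×10^12 = 5.41×10^5 W.

Q ≈ 5.41×10^5 W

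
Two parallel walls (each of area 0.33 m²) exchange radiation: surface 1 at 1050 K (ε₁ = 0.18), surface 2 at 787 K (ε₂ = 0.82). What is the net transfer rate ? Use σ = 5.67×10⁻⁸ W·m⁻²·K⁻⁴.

Q ≈ 2700 W

For two large parallel gray plates, q = σ(T₁⁴ − T₂⁴) / (1/ε₁ + 1/ε₂ − 1).
1/ε₁ + 1/ε₂ − 1 = 1/0.18 + 1/0.82 − 1 = 5.775.
T₁⁴ − T₂⁴ = 1.22×10^12 − 3.84×10^11 = 8.32×10^11 K⁴.
q = 5.67×10⁻⁸ × 8.32×10^11 / 5.775 = 8170 W/m².
Q = q·A = 8170 × 0.33 = 2700 W.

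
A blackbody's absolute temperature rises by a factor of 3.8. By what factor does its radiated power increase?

P ∝ T⁴, so the power scales as (3.8)⁴ = 209.

factor ≈ 209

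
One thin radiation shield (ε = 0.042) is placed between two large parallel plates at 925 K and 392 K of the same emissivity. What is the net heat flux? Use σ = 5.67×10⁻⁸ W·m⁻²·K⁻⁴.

Each of the 2 gaps contributes resistance (2/ε − 1) = 2/0.042 − 1 = 46.62; total = 93.24.
q = σ(T₁⁴ − T₂⁴) / 93.24 = 5.67×10⁻⁸ × 7.08×10^11 / 93.24 = 431 W/m².

q ≈ 431 W/m²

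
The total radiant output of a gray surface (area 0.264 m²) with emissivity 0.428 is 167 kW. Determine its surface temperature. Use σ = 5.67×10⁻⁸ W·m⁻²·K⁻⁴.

From P = εσAT⁴, T = (P / εσA)^(1/4) = (1.67×10^5 / (0.428 × 5.67×10⁻⁸ × 0.264))^(1/4).
T = (2.61×10^13)^(1/4) = 2260 K.

T ≈ 2260 K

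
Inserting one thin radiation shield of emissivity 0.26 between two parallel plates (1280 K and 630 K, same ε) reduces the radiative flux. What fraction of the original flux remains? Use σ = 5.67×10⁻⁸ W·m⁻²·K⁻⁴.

ratio ≈ 0.500

With N identical shields there are N+1 = 2 gaps in series, each with the same radiative resistance, so the flux falls to 1/(N+1) of its unshielded value.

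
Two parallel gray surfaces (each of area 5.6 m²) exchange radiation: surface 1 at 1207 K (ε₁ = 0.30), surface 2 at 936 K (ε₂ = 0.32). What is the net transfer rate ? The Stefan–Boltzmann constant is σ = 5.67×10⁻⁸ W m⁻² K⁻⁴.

Q ≈ 78800 W

For two large parallel gray plates, q = σ(T₁⁴ − T₂⁴) / (1/ε₁ + 1/ε₂ − 1).
1/ε₁ + 1/ε₂ − 1 = 1/0.30 + 1/0.32 − 1 = 5.458.
T₁⁴ − T₂⁴ = 2.12×10^12 − 7.68×10^11 = 1.35×10^12 K⁴.
q = 5.67×10⁻⁸ × 1.35×10^12 / 5.458 = 14100 W/m².
Q = q·A = 14100 × 5.6 = 78800 W.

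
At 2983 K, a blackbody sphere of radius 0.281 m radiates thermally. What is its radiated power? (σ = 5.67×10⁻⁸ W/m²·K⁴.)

A = 4πr² = 4π × (0.281)² = 0.992 m².
P = σAT⁴ = 5.67×10⁻⁸ × 0.992 × (2983)⁴ = 5.67×10⁻⁸ × 0.992 × 7.92×10^13.
P = 4.45×10^6 W.

P ≈ 4.45×10^6 W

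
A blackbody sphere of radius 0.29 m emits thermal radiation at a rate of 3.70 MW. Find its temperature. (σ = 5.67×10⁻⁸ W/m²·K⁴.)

T ≈ 2800 K

A = 4πr² = 4π × (0.29)² = 1.06 m².
From P = σAT⁴, T = (P / σA)^(1/4) = (3.70×10^6 / (5.67×10⁻⁸ × 1.06))^(1/4).
T = (6.17×10^13)^(1/4) = 2800 K.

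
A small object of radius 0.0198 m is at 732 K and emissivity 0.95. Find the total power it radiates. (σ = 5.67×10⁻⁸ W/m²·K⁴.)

A = 4πr² = 4π × (0.0198)² = 4.93×10^-3 m².
Stefan–Boltzmann: P = εσAT⁴ = 0.95 × 5.67×10⁻⁸ × 4.93×10^-3 × (732)⁴ = 0.95 × 5.67×10⁻⁸ × 4.93×10^-3 × 2.87×10^11.
P = 76.2 W.

P ≈ 76.2 W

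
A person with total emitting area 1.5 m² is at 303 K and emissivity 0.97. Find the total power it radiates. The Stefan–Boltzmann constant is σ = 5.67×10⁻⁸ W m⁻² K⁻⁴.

P ≈ 695 W

Stefan–Boltzmann: P = εσAT⁴ = 0.97 × 5.67×10⁻⁸ × 1.50 × (303)⁴ = 0.97 × 5.67×10⁻⁸ × 1.50 × 8.43×10^9.
P = 695 W.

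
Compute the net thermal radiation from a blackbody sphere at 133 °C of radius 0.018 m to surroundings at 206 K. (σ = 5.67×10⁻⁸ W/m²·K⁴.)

Q ≈ 5.86 W

A = 4πr² = 4π × (0.018)² = 4.07×10^-3 m².
Convert: 133 °C = 406 K.
Q = σA(T⁴ − T_s⁴). T⁴ − T_s⁴ = (406)⁴ − (206)⁴ = 2.72×10^10 − 1.80×10^9 = 2.54×10^10 K⁴.
Q = 5.67×10⁻⁸ × 4.07×10^-3 × 2.54×10^10 = 5.86 W.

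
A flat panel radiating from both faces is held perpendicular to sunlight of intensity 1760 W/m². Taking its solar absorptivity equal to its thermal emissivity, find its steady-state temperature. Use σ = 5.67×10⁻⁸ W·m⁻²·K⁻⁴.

Absorbed flux αS = emitted flux 2εσT⁴ per unit area; with α = ε this gives T = (S/2σ)^(1/4).
T = (1760 / (2 × 5.67×10⁻⁸))^(1/4) = (1.55×10^10)^(1/4).
T = 353 K.

T ≈ 353 K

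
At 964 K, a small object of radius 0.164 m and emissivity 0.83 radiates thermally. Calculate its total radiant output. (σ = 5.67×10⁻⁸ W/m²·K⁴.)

A = 4πr² = 4π × (0.164)² = 0.338 m².
Stefan–Boltzmann: P = εσAT⁴ = 0.83 × 5.67×10⁻⁸ × 0.338 × (964)⁴ = 0.83 × 5.67×10⁻⁸ × 0.338 × 8.64×10^11.
P = 13700 W.

P ≈ 13700 W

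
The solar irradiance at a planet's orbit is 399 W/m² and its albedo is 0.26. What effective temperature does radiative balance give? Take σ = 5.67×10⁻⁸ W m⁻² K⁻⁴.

T ≈ 190 K

Power absorbed = (1−a)S·πR²; power emitted = 4πR²σT⁴. Equating and cancelling πR²:
T = ((1−a)S / 4σ)^(1/4) = (295 / (4 × 5.67×10⁻⁸))^(1/4) = (1.30×10^9)^(1/4).
T = 190 K.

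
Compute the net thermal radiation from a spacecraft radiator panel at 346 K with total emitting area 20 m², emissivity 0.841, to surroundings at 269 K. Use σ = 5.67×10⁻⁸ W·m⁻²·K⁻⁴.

Q ≈ 8670 W

Q = εσA(T⁴ − T_s⁴). T⁴ − T_s⁴ = (346)⁴ − (269)⁴ = 1.43×10^10 − 5.24×10^9 = 9.10×10^9 K⁴.
Q = 0.841 × 5.67×10⁻⁸ × 20.0 × 9.10×10^9 = 8670 W.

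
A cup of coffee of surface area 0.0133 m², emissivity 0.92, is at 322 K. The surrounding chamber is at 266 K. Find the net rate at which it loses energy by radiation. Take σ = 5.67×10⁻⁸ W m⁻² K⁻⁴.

Q ≈ 3.99 W

Q = εσA(T⁴ − T_s⁴). T⁴ − T_s⁴ = (322)⁴ − (266)⁴ = 1.08×10^10 − 5.01×10^9 = 5.74×10^9 K⁴.
Q = 0.92 × 5.67×10⁻⁸ × 0.0133 × 5.74×10^9 = 3.99 W.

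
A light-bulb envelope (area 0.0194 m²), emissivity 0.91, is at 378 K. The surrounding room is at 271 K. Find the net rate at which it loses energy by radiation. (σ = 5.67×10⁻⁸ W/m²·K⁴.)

Q = εσA(T⁴ − T_s⁴). T⁴ − T_s⁴ = (378)⁴ − (271)⁴ = 2.04×10^10 − 5.39×10^9 = 1.50×10^10 K⁴.
Q = 0.91 × 5.67×10⁻⁸ × 0.0194 × 1.50×10^10 = 15.0 W.

Q ≈ 15.0 W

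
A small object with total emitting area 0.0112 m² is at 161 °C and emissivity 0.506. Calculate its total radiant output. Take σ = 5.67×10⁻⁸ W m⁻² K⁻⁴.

P ≈ 11.4 W

161 °C = 434 K.
P = εσAT⁴ = 0.506 × 5.67×10⁻⁸ × 0.0112 × (434)⁴ = 0.506 × 5.67×10⁻⁸ × 0.0112 × 3.55×10^10.
P = 11.4 W.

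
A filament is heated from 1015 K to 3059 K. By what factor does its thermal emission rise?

P ∝ T⁴, so the ratio is (3059/1015)⁴ = (3.014)⁴ = 82.5.

ratio ≈ 82.5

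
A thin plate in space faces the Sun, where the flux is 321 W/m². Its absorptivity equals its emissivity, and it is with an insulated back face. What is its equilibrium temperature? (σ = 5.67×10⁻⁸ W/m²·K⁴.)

T ≈ 274 K

Absorbed flux αS = emitted flux εσT⁴ (one radiating face); with α = ε, T = (S/σ)^(1/4).
T = (321 / 5.67×10⁻⁸)^(1/4) = (5.66×10^9)^(1/4).
T = 274 K.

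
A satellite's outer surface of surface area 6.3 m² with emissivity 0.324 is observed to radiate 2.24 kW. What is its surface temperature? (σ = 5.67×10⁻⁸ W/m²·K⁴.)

From P = εσAT⁴, T = (P / εσA)^(1/4) = (2240 / (0.324 × 5.67×10⁻⁸ × 6.30))^(1/4).
T = (1.94×10^10)^(1/4) = 373 K.

T ≈ 373 K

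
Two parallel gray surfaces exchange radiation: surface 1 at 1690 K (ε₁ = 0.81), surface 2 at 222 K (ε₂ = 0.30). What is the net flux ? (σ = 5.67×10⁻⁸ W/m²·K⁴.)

q ≈ 1.30×10^5 W/m²

For two large parallel gray plates, q = σ(T₁⁴ − T₂⁴) / (1/ε₁ + 1/ε₂ − 1).
1/ε₁ + 1/ε₂ − 1 = 1/0.81 + 1/0.30 − 1 = 3.568.
T₁⁴ − T₂⁴ = 8.16×10^12 − 2.43×10^9 = 8.15×10^12 K⁴.
q = 5.67×10⁻⁸ × 8.15×10^12 / 3.568 = 1.30×10^5 W/m².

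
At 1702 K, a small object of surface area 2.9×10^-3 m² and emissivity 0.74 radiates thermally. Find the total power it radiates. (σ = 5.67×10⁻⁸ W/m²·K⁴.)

P = εσAT⁴ = 0.74 × 5.67×10⁻⁸ × 2.90×10^-3 × (1702)⁴ = 0.74 × 5.67×10⁻⁸ × 2.90×10^-3 × 8.39×10^12.
P = 1020 W.

P ≈ 1020 W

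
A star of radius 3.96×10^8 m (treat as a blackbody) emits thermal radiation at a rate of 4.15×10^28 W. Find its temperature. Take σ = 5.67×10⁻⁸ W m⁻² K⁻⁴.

A = 4πr² = 4π × (3.96×10^8)² = 1.97×10^18 m².
From P = σAT⁴, T = (P / σA)^(1/4) = (4.15×10^28 / (5.67×10⁻⁸ × 1.97×10^18))^(1/4).
T = (3.71×10^17)^(1/4) = 24700 K.

T ≈ 24700 K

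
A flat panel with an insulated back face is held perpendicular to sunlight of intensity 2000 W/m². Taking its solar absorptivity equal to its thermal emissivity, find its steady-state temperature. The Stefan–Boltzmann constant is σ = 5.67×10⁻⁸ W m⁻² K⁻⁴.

Absorbed flux αS = emitted flux εσT⁴ (one radiating face); with α = ε, T = (S/σ)^(1/4).
T = (2000 / 5.67×10⁻⁸)^(1/4) = (3.53×10^10)^(1/4).
T = 433 K.

T ≈ 433 K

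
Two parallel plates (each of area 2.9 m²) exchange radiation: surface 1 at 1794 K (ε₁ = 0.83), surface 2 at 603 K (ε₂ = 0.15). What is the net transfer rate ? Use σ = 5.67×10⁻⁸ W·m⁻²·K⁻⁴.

Q ≈ 2.45×10^5 W

For two large parallel gray plates, q = σ(T₁⁴ − T₂⁴) / (1/ε₁ + 1/ε₂ − 1).
1/ε₁ + 1/ε₂ − 1 = 1/0.83 + 1/0.15 − 1 = 6.871.
T₁⁴ − T₂⁴ = 1.04×10^13 − 1.32×10^11 = 1.02×10^13 K⁴.
q = 5.67×10⁻⁸ × 1.02×10^13 / 6.871 = 84400 W/m².
Q = q·A = 84400 × 2.9 = 2.45×10^5 W.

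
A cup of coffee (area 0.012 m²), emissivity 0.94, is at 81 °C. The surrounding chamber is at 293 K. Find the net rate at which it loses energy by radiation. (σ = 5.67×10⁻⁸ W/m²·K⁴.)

Convert: 81 °C = 354 K.
Q = εσA(T⁴ − T_s⁴). T⁴ − T_s⁴ = (354)⁴ − (293)⁴ = 1.57×10^10 − 7.37×10^9 = 8.33×10^9 K⁴.
Q = 0.94 × 5.67×10⁻⁸ × 0.0120 × 8.33×10^9 = 5.33 W.

Q ≈ 5.33 W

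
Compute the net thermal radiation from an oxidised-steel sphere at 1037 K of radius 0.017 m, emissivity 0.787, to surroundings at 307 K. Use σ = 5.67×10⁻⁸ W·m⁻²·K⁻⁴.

A = 4πr² = 4π × (0.017)² = 3.63×10^-3 m².
Q = εσA(T⁴ − T_s⁴). T⁴ − T_s⁴ = (1037)⁴ − (307)⁴ = 1.16×10^12 − 8.88×10^9 = 1.15×10^12 K⁴.
Q = 0.787 × 5.67×10⁻⁸ × 3.63×10^-3 × 1.15×10^12 = 186 W.

Q ≈ 186 W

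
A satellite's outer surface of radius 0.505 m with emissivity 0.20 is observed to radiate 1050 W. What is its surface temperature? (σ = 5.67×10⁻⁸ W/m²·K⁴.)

A = 4πr² = 4π × (0.505)² = 3.20 m².
From P = εσAT⁴, T = (P / εσA)^(1/4) = (1050 / (0.20 × 5.67×10⁻⁸ × 3.20))^(1/4).
T = (2.89×10^10)^(1/4) = 412 K.

T ≈ 412 K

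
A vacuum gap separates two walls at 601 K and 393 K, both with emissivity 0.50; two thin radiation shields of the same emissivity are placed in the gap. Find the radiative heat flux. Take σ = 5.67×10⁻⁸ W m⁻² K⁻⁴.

q ≈ 672 W/m²

Each of the 3 gaps contributes resistance (2/ε − 1) = 2/0.50 − 1 = 3.000; total = 9.000.
q = σ(T₁⁴ − T₂⁴) / 9.000 = 5.67×10⁻⁸ × 1.07×10^11 / 9.000 = 672 W/m².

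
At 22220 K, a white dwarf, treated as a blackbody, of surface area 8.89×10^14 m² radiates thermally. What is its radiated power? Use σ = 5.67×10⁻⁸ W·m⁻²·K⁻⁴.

P ≈ 1.23×10^25 W

P = σAT⁴ = 5.67×10⁻⁸ × 8.89×10^14 × (22220)⁴ = 5.67×10⁻⁸ × 8.89×10^14 × 2.44×10^17.
P = 1.23×10^25 W.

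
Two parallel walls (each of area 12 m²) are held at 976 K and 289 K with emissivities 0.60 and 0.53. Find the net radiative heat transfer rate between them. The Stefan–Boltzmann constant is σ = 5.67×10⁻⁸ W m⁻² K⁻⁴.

For two large parallel gray plates, q = σ(T₁⁴ − T₂⁴) / (1/ε₁ + 1/ε₂ − 1).
1/ε₁ + 1/ε₂ − 1 = 1/0.60 + 1/0.53 − 1 = 2.553.
T₁⁴ − T₂⁴ = 9.07×10^11 − 6.98×10^9 = 9.00×10^11 K⁴.
q = 5.67×10⁻⁸ × 9.00×10^11 / 2.553 = 20000 W/m².
Q = q·A = 20000 × 12 = 2.40×10^5 W.

Q ≈ 2.40×10^5 W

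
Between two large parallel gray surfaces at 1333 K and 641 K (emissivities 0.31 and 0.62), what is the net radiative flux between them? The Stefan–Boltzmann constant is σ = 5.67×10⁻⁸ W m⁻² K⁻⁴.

q ≈ 44100 W/m²

For two large parallel gray plates, q = σ(T₁⁴ − T₂⁴) / (1/ε₁ + 1/ε₂ − 1).
1/ε₁ + 1/ε₂ − 1 = 1/0.31 + 1/0.62 − 1 = 3.839.
T₁⁴ − T₂⁴ = 3.16×10^12 − 1.69×10^11 = 2.99×10^12 K⁴.
q = 5.67×10⁻⁸ × 2.99×10^12 / 3.839 = 44100 W/m².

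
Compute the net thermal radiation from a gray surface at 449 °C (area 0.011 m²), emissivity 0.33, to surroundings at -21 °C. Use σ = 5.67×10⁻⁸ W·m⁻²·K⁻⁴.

Convert: 449 °C = 722 K; -21 °C = 252 K.
Q = εσA(T⁴ − T_s⁴). T⁴ − T_s⁴ = (722)⁴ − (252)⁴ = 2.72×10^11 − 4.03×10^9 = 2.68×10^11 K⁴.
Q = 0.33 × 5.67×10⁻⁸ × 0.0110 × 2.68×10^11 = 55.1 W.

Q ≈ 55.1 W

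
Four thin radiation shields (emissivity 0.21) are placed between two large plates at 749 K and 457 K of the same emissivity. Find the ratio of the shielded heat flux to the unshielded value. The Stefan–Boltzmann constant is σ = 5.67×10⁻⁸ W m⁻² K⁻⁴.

ratio ≈ 0.200

With N identical shields there are N+1 = 5 gaps in series, each with the same radiative resistance, so the flux falls to 1/(N+1) of its unshielded value.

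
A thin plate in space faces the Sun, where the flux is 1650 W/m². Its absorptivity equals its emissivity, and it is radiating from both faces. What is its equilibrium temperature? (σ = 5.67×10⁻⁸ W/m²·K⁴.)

T ≈ 347 K

Absorbed flux αS = emitted flux 2εσT⁴ per unit area; with α = ε this gives T = (S/2σ)^(1/4).
T = (1650 / (2 × 5.67×10⁻⁸))^(1/4) = (1.46×10^10)^(1/4).
T = 347 K.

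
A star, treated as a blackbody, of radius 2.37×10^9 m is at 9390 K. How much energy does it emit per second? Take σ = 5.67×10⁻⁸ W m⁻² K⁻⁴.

P ≈ 3.11×10^28 W

A = 4πr² = 4π × (2.37×10^9)² = 7.06×10^19 m².
P = σAT⁴ = 5.67×10⁻⁸ × 7.06×10^19 × (9390)⁴ = 5.67×10⁻⁸ × 7.06×10^19 × 7.77×10^15.
P = 3.11×10^28 W.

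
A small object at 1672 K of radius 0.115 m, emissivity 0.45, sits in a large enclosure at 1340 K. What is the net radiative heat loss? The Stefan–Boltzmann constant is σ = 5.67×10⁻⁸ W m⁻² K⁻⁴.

A = 4πr² = 4π × (0.115)² = 0.166 m².
Q = εσA(T⁴ − T_s⁴). T⁴ − T_s⁴ = (1672)⁴ − (1340)⁴ = 7.82×10^12 − 3.22×10^12 = 4.59×10^12 K⁴.
Q = 0.45 × 5.67×10⁻⁸ × 0.166 × 4.59×10^12 = 19500 W.

Q ≈ 19500 W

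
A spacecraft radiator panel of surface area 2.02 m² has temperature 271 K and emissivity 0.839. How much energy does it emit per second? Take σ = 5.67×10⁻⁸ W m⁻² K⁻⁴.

P ≈ 518 W

Stefan–Boltzmann: P = εσAT⁴ = 0.839 × 5.67×10⁻⁸ × 2.02 × (271)⁴ = 0.839 × 5.67×10⁻⁸ × 2.02 × 5.39×10^9.
P = 518 W.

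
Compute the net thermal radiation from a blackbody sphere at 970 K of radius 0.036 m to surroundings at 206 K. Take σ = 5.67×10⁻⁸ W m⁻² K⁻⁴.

A = 4πr² = 4π × (0.036)² = 0.0163 m².
Q = σA(T⁴ − T_s⁴). T⁴ − T_s⁴ = (970)⁴ − (206)⁴ = 8.85×10^11 − 1.80×10^9 = 8.83×10^11 K⁴.
Q = 5.67×10⁻⁸ × 0.0163 × 8.83×10^11 = 816 W.

Q ≈ 816 W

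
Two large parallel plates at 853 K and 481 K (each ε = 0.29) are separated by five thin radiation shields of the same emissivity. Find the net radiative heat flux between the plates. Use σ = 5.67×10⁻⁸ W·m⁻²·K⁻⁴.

q ≈ 763 W/m²

Each of the 6 gaps contributes resistance (2/ε − 1) = 2/0.29 − 1 = 5.897; total = 35.38.
q = σ(T₁⁴ − T₂⁴) / 35.38 = 5.67×10⁻⁸ × 4.76×10^11 / 35.38 = 763 W/m².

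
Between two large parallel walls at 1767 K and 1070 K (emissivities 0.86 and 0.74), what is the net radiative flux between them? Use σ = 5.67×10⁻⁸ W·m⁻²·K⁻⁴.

q ≈ 3.16×10^5 W/m²

For two large parallel gray plates, q = σ(T₁⁴ − T₂⁴) / (1/ε₁ + 1/ε₂ − 1).
1/ε₁ + 1/ε₂ − 1 = 1/0.86 + 1/0.74 − 1 = 1.514.
T₁⁴ − T₂⁴ = 9.75×10^12 − 1.31×10^12 = 8.44×10^12 K⁴.
q = 5.67×10⁻⁸ × 8.44×10^12 / 1.514 = 3.16×10^5 W/m².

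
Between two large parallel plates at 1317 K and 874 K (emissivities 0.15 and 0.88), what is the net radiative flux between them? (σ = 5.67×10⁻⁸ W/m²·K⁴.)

For two large parallel gray plates, q = σ(T₁⁴ − T₂⁴) / (1/ε₁ + 1/ε₂ − 1).
1/ε₁ + 1/ε₂ − 1 = 1/0.15 + 1/0.88 − 1 = 6.803.
T₁⁴ − T₂⁴ = 3.01×10^12 − 5.84×10^11 = 2.42×10^12 K⁴.
q = 5.67×10⁻⁸ × 2.42×10^12 / 6.803 = 20200 W/m².

q ≈ 20200 W/m²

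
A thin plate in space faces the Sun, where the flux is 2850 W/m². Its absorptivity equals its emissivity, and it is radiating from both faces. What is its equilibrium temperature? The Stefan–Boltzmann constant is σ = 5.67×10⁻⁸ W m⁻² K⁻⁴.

T ≈ 398 K

Absorbed flux αS = emitted flux 2εσT⁴ per unit area; with α = ε this gives T = (S/2σ)^(1/4).
T = (2850 / (2 × 5.67×10⁻⁸))^(1/4) = (2.51×10^10)^(1/4).
T = 398 K.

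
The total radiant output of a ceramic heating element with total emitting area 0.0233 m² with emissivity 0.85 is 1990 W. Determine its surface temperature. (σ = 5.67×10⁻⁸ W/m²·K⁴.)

From P = εσAT⁴, T = (P / εσA)^(1/4) = (1990 / (0.85 × 5.67×10⁻⁸ × 0.0233))^(1/4).
T = (1.77×10^12)^(1/4) = 1150 K.

T ≈ 1150 K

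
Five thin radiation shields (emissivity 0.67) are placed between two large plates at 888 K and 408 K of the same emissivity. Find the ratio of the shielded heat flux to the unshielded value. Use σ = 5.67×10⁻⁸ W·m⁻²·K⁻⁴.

With N identical shields there are N+1 = 6 gaps in series, each with the same radiative resistance, so the flux falls to 1/(N+1) of its unshielded value.

ratio ≈ 0.167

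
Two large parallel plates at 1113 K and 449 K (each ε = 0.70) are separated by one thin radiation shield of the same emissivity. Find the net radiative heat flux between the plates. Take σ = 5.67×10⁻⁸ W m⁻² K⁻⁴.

q ≈ 22800 W/m²

Each of the 2 gaps contributes resistance (2/ε − 1) = 2/0.70 − 1 = 1.857; total = 3.714.
q = σ(T₁⁴ − T₂⁴) / 3.714 = 5.67×10⁻⁸ × 1.49×10^12 / 3.714 = 22800 W/m².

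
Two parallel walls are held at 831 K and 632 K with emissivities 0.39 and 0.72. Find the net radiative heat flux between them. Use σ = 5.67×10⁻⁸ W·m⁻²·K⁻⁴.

q ≈ 6090 W/m²

For two large parallel gray plates, q = σ(T₁⁴ − T₂⁴) / (1/ε₁ + 1/ε₂ − 1).
1/ε₁ + 1/ε₂ − 1 = 1/0.39 + 1/0.72 − 1 = 2.953.
T₁⁴ − T₂⁴ = 4.77×10^11 − 1.60×10^11 = 3.17×10^11 K⁴.
q = 5.67×10⁻⁸ × 3.17×10^11 / 2.953 = 6090 W/m².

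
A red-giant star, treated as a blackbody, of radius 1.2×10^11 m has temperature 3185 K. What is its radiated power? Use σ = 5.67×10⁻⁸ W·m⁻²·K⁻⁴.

P ≈ 1.06×10^30 W

A = 4πr² = 4π × (1.2×10^11)² = 1.81×10^23 m².
P = σAT⁴ = 5.67×10⁻⁸ × 1.81×10^23 × (3185)⁴ = 5.67×10⁻⁸ × 1.81×10^23 × 1.03×10^14.
P = 1.06×10^30 W.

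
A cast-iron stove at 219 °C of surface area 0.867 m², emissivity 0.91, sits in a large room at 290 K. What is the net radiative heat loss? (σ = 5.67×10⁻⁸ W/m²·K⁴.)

Convert: 219 °C = 492 K.
Q = εσA(T⁴ − T_s⁴). T⁴ − T_s⁴ = (492)⁴ − (290)⁴ = 5.86×10^10 − 7.07×10^9 = 5.15×10^10 K⁴.
Q = 0.91 × 5.67×10⁻⁸ × 0.867 × 5.15×10^10 = 2300 W.

Q ≈ 2300 W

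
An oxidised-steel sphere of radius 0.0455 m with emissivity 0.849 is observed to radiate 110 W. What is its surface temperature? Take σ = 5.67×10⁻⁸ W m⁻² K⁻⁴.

T ≈ 544 K

A = 4πr² = 4π × (0.0455)² = 0.0260 m².
From P = εσAT⁴, T = (P / εσA)^(1/4) = (110 / (0.849 × 5.67×10⁻⁸ × 0.0260))^(1/4).
T = (8.78×10^10)^(1/4) = 544 K.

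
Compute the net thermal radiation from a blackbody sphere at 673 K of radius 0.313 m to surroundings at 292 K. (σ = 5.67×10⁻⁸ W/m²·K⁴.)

A = 4πr² = 4π × (0.313)² = 1.23 m².
Q = σA(T⁴ − T_s⁴). T⁴ − T_s⁴ = (673)⁴ − (292)⁴ = 2.05×10^11 − 7.27×10^9 = 1.98×10^11 K⁴.
Q = 5.67×10⁻⁸ × 1.23 × 1.98×10^11 = 13800 W.

Q ≈ 13800 W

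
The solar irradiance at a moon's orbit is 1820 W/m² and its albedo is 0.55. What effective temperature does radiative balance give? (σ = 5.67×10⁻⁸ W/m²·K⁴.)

Power absorbed = (1−a)S·πR²; power emitted = 4πR²σT⁴. Equating and cancelling πR²:
T = ((1−a)S / 4σ)^(1/4) = (819 / (4 × 5.67×10⁻⁸))^(1/4) = (3.61×10^9)^(1/4).
T = 245 K.

T ≈ 245 K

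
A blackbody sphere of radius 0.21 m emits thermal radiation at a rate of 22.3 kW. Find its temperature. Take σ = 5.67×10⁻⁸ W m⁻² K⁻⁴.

T ≈ 918 K

A = 4πr² = 4π × (0.21)² = 0.554 m².
From P = σAT⁴, T = (P / σA)^(1/4) = (22300 / (5.67×10⁻⁸ × 0.554))^(1/4).
T = (7.10×10^11)^(1/4) = 918 K.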